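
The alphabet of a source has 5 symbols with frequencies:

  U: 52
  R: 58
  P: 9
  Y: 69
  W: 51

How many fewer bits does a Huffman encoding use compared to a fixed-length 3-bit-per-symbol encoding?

Fixed-length: 3 bits × 239 symbols = 717 bits.
Huffman merges:
merge P(9) and W(51): 60
merge U(52) and R(58): 110
merge 60 and Y(69): 129
merge 110 and 129: 239
Huffman total = 60 + 110 + 129 + 239 = 538 bits.
Saving = 717 − 538 = 179 bits.

179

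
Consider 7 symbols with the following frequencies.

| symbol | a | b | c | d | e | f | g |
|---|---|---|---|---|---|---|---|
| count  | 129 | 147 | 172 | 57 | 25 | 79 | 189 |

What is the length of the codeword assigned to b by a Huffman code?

3

Build the tree from the bottom:
e(25) + d(57) → 82
f(79) + 82 → 161
a(129) + b(147) → 276
161 + c(172) → 333
g(189) + 276 → 465
333 + 465 → 798
The subtree containing b is merged 3 times, so code length = 3.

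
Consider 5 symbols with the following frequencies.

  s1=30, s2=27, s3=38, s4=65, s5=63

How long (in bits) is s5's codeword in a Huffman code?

Build the tree from the bottom:
s2(27) + s1(30) → 57
s3(38) + 57 → 95
s5(63) + s4(65) → 128
95 + 128 → 223
The subtree containing s5 is merged 2 times, so code length = 2.

2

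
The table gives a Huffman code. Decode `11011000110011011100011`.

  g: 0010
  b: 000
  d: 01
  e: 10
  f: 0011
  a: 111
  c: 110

ccffdcf

Read left to right; each codeword is recognised as soon as it completes (prefix code):
  110→c | 110→c | 0011→f | 0011→f | 01→d | 110→c | 0011→f
Decoded message: ccffdcf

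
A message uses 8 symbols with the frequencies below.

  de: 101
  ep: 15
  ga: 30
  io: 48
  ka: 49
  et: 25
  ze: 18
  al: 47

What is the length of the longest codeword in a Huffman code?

Merge the two lowest-weight nodes at each step:
ep(15) + ze(18) → 33
et(25) + ga(30) → 55
33 + al(47) → 80
io(48) + ka(49) → 97
55 + 80 → 135
97 + de(101) → 198
135 + 198 → 333
Maximum depth reached is 4.

4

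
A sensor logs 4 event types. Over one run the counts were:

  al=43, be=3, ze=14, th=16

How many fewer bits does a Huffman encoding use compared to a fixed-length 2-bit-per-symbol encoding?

26

Fixed-length: 2 bits × 76 symbols = 152 bits.
Huffman merges:
be(3) + ze(14) → 17
th(16) + 17 → 33
33 + al(43) → 76
Huffman total = 17 + 33 + 76 = 126 bits.
Saving = 152 − 126 = 26 bits.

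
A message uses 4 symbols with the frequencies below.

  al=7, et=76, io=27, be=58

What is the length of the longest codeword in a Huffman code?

3

Merge the two lowest-weight nodes at each step:
combine al(7), io(27) → 34
combine 34, be(58) → 92
combine et(76), 92 → 168
The first pair merged (al, io) ends up deepest, at depth 3.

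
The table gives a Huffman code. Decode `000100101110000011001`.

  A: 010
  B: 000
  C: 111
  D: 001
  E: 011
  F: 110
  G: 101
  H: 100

Read left to right; each codeword is recognised as soon as it completes (prefix code):
  000→B | 100→H | 101→G | 110→F | 000→B | 011→E | 001→D
Decoded message: BHGFBED

BHGFBED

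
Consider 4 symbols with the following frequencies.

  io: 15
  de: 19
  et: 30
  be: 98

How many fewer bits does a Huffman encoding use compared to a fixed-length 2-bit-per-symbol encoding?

64

Fixed-length: 2 bits × 162 symbols = 324 bits.
Huffman merges:
merge io(15) and de(19): 34
merge et(30) and 34: 64
merge 64 and be(98): 162
Huffman total = 34 + 64 + 162 = 260 bits.
Saving = 324 − 260 = 64 bits.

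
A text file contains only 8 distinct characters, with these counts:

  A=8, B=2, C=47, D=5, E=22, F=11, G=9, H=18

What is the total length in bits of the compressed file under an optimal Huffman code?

Greedily combine the two least-frequent nodes:
combine B(2), D(5) → 7
combine 7, A(8) → 15
combine G(9), F(11) → 20
combine 15, H(18) → 33
combine 20, E(22) → 42
combine 33, 42 → 75
combine C(47), 75 → 122
Total encoded bits = sum of merged weights = 7 + 15 + 20 + 33 + 42 + 75 + 122 = 314.

314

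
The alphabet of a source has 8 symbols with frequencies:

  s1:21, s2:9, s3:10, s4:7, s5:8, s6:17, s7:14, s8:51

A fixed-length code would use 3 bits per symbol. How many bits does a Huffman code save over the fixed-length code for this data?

Fixed-length: 3 bits × 137 symbols = 411 bits.
Huffman merges:
combine s4(7), s5(8) → 15
combine s2(9), s3(10) → 19
combine s7(14), 15 → 29
combine s6(17), 19 → 36
combine s1(21), 29 → 50
combine 36, 50 → 86
combine s8(51), 86 → 137
Huffman total = 15 + 19 + 29 + 36 + 50 + 86 + 137 = 372 bits.
Saving = 411 − 372 = 39 bits.

39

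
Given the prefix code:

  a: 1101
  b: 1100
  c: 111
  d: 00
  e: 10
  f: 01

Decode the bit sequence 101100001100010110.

Read left to right; each codeword is recognised as soon as it completes (prefix code):
  10→e | 1100→b | 00→d | 1100→b | 01→f | 01→f | 10→e
Decoded message: ebdbffe

ebdbffe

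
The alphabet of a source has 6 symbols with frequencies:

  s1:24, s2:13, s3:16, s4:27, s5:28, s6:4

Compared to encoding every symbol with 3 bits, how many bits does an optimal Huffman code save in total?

62

Fixed-length: 3 bits × 112 symbols = 336 bits.
Huffman merges:
combine s6(4), s2(13) → 17
combine s3(16), 17 → 33
combine s1(24), s4(27) → 51
combine s5(28), 33 → 61
combine 51, 61 → 112
Huffman total = 17 + 33 + 51 + 61 + 112 = 274 bits.
Saving = 336 − 274 = 62 bits.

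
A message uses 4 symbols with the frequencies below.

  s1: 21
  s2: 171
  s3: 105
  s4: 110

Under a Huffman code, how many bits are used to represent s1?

3

Huffman merges, smallest pair first:
merge s1(21) and s3(105): 126
merge s4(110) and 126: 236
merge s2(171) and 236: 407
s1 sits 3 levels below the root, so its codeword is 3 bits.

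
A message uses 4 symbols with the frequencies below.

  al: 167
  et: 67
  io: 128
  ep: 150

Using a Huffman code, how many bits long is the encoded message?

1024

Build the Huffman tree bottom-up:
et(67) + io(128) → 195
ep(150) + al(167) → 317
195 + 317 → 512
The encoded length is the sum of every internal node's weight: 195 + 317 + 512 = 1024 bits.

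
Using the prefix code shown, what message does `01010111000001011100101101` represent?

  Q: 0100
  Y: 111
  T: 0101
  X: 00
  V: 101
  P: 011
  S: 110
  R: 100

TPRXTSTV

Read left to right; each codeword is recognised as soon as it completes (prefix code):
  0101→T | 011→P | 100→R | 00→X | 0101→T | 110→S | 0101→T | 101→V
Decoded message: TPRXTSTV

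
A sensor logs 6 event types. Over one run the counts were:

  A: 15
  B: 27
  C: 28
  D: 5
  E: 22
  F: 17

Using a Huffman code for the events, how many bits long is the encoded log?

285

Merge the two smallest weights repeatedly:
merge D(5) and A(15): 20
merge F(17) and 20: 37
merge E(22) and B(27): 49
merge C(28) and 37: 65
merge 49 and 65: 114
Each symbol's bit-cost is frequency × depth; summing gives 285 bits (equivalently 20 + 37 + 49 + 65 + 114).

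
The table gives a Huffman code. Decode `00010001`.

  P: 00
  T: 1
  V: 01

PVPV

Read left to right; each codeword is recognised as soon as it completes (prefix code):
  00→P | 01→V | 00→P | 01→V
Decoded message: PVPV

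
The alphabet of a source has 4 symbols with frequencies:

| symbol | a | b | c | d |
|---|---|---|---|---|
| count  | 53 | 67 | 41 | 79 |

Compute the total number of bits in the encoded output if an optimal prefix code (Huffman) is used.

480

Merge the two smallest weights repeatedly:
c(41) + a(53) → 94
b(67) + d(79) → 146
94 + 146 → 240
Total encoded bits = sum of merged weights = 94 + 146 + 240 = 480.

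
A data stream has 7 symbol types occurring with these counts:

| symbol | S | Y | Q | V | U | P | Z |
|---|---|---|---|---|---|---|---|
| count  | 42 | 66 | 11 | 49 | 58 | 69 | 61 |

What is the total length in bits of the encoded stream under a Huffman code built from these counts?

986

Greedily combine the two least-frequent nodes:
combine Q(11), S(42) → 53
combine V(49), 53 → 102
combine U(58), Z(61) → 119
combine Y(66), P(69) → 135
combine 102, 119 → 221
combine 135, 221 → 356
Total encoded bits = sum of merged weights = 53 + 102 + 119 + 135 + 221 + 356 = 986.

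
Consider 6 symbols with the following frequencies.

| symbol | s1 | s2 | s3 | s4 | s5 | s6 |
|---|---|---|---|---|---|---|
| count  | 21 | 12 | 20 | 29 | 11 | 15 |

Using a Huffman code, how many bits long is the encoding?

274

Build the Huffman tree bottom-up:
combine s5(11), s2(12) → 23
combine s6(15), s3(20) → 35
combine s1(21), 23 → 44
combine s4(29), 35 → 64
combine 44, 64 → 108
Total encoded bits = sum of merged weights = 23 + 35 + 44 + 64 + 108 = 274.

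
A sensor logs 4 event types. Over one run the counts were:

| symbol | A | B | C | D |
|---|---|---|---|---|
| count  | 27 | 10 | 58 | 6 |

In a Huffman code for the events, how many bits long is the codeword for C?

1

Build the tree from the bottom:
D(6) + B(10) → 16
16 + A(27) → 43
43 + C(58) → 101
C sits one level below the root: a 1-bit codeword.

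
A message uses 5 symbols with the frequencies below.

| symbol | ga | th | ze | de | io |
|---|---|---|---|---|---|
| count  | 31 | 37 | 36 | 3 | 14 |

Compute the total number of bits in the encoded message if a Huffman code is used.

Greedily combine the two least-frequent nodes:
combine de(3), io(14) → 17
combine 17, ga(31) → 48
combine ze(36), th(37) → 73
combine 48, 73 → 121
The encoded length is the sum of every internal node's weight: 17 + 48 + 73 + 121 = 259 bits.

259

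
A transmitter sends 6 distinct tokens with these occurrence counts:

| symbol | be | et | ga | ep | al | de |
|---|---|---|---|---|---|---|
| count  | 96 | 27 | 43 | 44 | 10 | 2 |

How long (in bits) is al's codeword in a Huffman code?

Huffman merges, smallest pair first:
merge de(2) and al(10): 12
merge 12 and et(27): 39
merge 39 and ga(43): 82
merge ep(44) and 82: 126
merge be(96) and 126: 222
The subtree containing al is merged 5 times, so code length = 5.

5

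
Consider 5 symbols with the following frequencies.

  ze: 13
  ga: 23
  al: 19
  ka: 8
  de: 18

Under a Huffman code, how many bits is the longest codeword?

Merge the two lowest-weight nodes at each step:
ka(8) + ze(13) → 21
de(18) + al(19) → 37
21 + ga(23) → 44
37 + 44 → 81
The rarest symbols sit at the bottom; the longest codeword is 3 bits.

3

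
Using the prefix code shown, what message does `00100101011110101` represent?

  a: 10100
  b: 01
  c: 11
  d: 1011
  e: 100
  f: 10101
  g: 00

Read left to right; each codeword is recognised as soon as it completes (prefix code):
  00→g | 100→e | 10101→f | 11→c | 10101→f
Decoded message: gefcf

gefcf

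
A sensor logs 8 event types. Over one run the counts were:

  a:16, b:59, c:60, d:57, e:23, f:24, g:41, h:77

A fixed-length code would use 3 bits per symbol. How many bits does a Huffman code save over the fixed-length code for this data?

Fixed-length: 3 bits × 357 symbols = 1071 bits.
Huffman merges:
combine a(16), e(23) → 39
combine f(24), 39 → 63
combine g(41), d(57) → 98
combine b(59), c(60) → 119
combine 63, h(77) → 140
combine 98, 119 → 217
combine 140, 217 → 357
Huffman total = 39 + 63 + 98 + 119 + 140 + 217 + 357 = 1033 bits.
Saving = 1071 − 1033 = 38 bits.

38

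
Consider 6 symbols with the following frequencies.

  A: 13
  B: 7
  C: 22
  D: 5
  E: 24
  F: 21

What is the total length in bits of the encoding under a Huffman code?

Build the Huffman tree bottom-up:
D(5) + B(7) → 12
12 + A(13) → 25
F(21) + C(22) → 43
E(24) + 25 → 49
43 + 49 → 92
Total encoded bits = sum of merged weights = 12 + 25 + 43 + 49 + 92 = 221.

221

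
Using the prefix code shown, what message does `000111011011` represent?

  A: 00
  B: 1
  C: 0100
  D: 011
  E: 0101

Read left to right; each codeword is recognised as soon as it completes (prefix code):
  00→A | 011→D | 1→B | 011→D | 011→D
Decoded message: ADBDD

ADBDD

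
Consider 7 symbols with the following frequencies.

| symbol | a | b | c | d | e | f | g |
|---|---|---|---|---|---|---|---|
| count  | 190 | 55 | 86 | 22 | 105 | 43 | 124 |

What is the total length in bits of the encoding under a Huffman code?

1626

Greedily combine the two least-frequent nodes:
d(22) + f(43) → 65
b(55) + 65 → 120
c(86) + e(105) → 191
120 + g(124) → 244
a(190) + 191 → 381
244 + 381 → 625
The encoded length is the sum of every internal node's weight: 65 + 120 + 191 + 244 + 381 + 625 = 1626 bits.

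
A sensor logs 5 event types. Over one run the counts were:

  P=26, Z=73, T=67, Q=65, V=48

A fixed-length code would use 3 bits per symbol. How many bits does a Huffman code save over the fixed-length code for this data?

Fixed-length: 3 bits × 279 symbols = 837 bits.
Huffman merges:
P(26) + V(48) → 74
Q(65) + T(67) → 132
Z(73) + 74 → 147
132 + 147 → 279
Huffman total = 74 + 132 + 147 + 279 = 632 bits.
Saving = 837 − 632 = 205 bits.

205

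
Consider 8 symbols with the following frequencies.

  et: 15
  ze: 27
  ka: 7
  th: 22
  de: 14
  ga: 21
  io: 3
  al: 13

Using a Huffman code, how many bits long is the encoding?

Greedily combine the two least-frequent nodes:
combine io(3), ka(7) → 10
combine 10, al(13) → 23
combine de(14), et(15) → 29
combine ga(21), th(22) → 43
combine 23, ze(27) → 50
combine 29, 43 → 72
combine 50, 72 → 122
Total encoded bits = sum of merged weights = 10 + 23 + 29 + 43 + 50 + 72 + 122 = 349.

349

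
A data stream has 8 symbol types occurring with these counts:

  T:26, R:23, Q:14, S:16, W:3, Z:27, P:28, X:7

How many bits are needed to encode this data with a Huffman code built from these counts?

Build the Huffman tree bottom-up:
W(3) + X(7) → 10
10 + Q(14) → 24
S(16) + R(23) → 39
24 + T(26) → 50
Z(27) + P(28) → 55
39 + 50 → 89
55 + 89 → 144
Each symbol's bit-cost is frequency × depth; summing gives 411 bits (equivalently 10 + 24 + 39 + 50 + 55 + 89 + 144).

411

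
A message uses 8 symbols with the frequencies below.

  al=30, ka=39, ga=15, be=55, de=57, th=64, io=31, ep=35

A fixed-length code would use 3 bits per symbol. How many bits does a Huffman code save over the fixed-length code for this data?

19

Fixed-length: 3 bits × 326 symbols = 978 bits.
Huffman merges:
combine ga(15), al(30) → 45
combine io(31), ep(35) → 66
combine ka(39), 45 → 84
combine be(55), de(57) → 112
combine th(64), 66 → 130
combine 84, 112 → 196
combine 130, 196 → 326
Huffman total = 45 + 66 + 84 + 112 + 130 + 196 + 326 = 959 bits.
Saving = 978 − 959 = 19 bits.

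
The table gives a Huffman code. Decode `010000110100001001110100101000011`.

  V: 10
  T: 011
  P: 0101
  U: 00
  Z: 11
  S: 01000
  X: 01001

Read left to right; each codeword is recognised as soon as it completes (prefix code):
  01000→S | 011→T | 01000→S | 01001→X | 11→Z | 01001→X | 01000→S | 011→T
Decoded message: STSXZXST

STSXZXST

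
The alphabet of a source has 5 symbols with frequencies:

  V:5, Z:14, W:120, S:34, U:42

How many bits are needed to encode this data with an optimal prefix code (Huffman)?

382

Greedily combine the two least-frequent nodes:
merge V(5) and Z(14): 19
merge 19 and S(34): 53
merge U(42) and 53: 95
merge 95 and W(120): 215
Total encoded bits = sum of merged weights = 19 + 53 + 95 + 215 = 382.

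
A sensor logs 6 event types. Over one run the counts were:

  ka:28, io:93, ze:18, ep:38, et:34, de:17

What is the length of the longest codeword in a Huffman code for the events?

4

Merge the two lowest-weight nodes at each step:
de(17) + ze(18) → 35
ka(28) + et(34) → 62
35 + ep(38) → 73
62 + 73 → 135
io(93) + 135 → 228
Maximum depth reached is 4.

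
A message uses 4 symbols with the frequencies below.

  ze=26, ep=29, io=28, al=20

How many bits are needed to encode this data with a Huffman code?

206

Greedily combine the two least-frequent nodes:
al(20) + ze(26) → 46
io(28) + ep(29) → 57
46 + 57 → 103
The encoded length is the sum of every internal node's weight: 46 + 57 + 103 = 206 bits.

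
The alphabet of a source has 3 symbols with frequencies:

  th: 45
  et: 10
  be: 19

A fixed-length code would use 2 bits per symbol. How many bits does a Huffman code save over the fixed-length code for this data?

45

Fixed-length: 2 bits × 74 symbols = 148 bits.
Huffman merges:
et(10) + be(19) → 29
29 + th(45) → 74
Huffman total = 29 + 74 = 103 bits.
Saving = 148 − 103 = 45 bits.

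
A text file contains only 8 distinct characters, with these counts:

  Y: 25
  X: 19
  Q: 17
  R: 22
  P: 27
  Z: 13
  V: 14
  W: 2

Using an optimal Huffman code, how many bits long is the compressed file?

Build the Huffman tree bottom-up:
merge W(2) and Z(13): 15
merge V(14) and 15: 29
merge Q(17) and X(19): 36
merge R(22) and Y(25): 47
merge P(27) and 29: 56
merge 36 and 47: 83
merge 56 and 83: 139
The encoded length is the sum of every internal node's weight: 15 + 29 + 36 + 47 + 56 + 83 + 139 = 405 bits.

405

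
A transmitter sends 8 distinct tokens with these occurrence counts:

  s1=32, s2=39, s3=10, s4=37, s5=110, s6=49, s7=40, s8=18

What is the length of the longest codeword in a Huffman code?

Merge the two lowest-weight nodes at each step:
combine s3(10), s8(18) → 28
combine 28, s1(32) → 60
combine s4(37), s2(39) → 76
combine s7(40), s6(49) → 89
combine 60, 76 → 136
combine 89, s5(110) → 199
combine 136, 199 → 335
The first pair merged (s3, s8) ends up deepest, at depth 4.

4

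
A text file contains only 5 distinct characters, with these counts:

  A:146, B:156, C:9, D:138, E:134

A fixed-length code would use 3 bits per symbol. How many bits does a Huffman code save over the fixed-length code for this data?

Fixed-length: 3 bits × 583 symbols = 1749 bits.
Huffman merges:
merge C(9) and E(134): 143
merge D(138) and 143: 281
merge A(146) and B(156): 302
merge 281 and 302: 583
Huffman total = 143 + 281 + 302 + 583 = 1309 bits.
Saving = 1749 − 1309 = 440 bits.

440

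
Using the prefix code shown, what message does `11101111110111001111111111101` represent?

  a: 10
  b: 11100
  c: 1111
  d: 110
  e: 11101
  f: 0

ecabcce

Read left to right; each codeword is recognised as soon as it completes (prefix code):
  11101→e | 1111→c | 10→a | 11100→b | 1111→c | 1111→c | 11101→e
Decoded message: ecabcce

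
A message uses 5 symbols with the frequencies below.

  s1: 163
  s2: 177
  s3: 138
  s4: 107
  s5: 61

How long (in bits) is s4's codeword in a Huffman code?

Repeatedly merge the two smallest:
merge s5(61) and s4(107): 168
merge s3(138) and s1(163): 301
merge 168 and s2(177): 345
merge 301 and 345: 646
s4 sits 3 levels below the root, so its codeword is 3 bits.

3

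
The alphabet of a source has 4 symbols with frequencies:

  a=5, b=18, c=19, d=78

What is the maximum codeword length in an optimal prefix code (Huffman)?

Merge the two lowest-weight nodes at each step:
a(5) + b(18) → 23
c(19) + 23 → 42
42 + d(78) → 120
The rarest symbols sit at the bottom; the longest codeword is 3 bits.

3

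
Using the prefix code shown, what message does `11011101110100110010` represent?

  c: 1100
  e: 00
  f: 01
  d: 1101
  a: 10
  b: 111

Read left to right; each codeword is recognised as soon as it completes (prefix code):
  1101→d | 1101→d | 1101→d | 00→e | 1100→c | 10→a
Decoded message: dddeca

dddeca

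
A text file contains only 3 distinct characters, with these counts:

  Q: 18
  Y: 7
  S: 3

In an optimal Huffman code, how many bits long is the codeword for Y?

Huffman merges, smallest pair first:
combine S(3), Y(7) → 10
combine 10, Q(18) → 28
Y sits 2 levels below the root, so its codeword is 2 bits.

2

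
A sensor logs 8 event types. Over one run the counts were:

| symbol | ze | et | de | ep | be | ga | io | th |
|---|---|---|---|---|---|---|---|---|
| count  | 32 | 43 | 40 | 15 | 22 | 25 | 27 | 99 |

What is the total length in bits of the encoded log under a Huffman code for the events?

847

Greedily combine the two least-frequent nodes:
merge ep(15) and be(22): 37
merge ga(25) and io(27): 52
merge ze(32) and 37: 69
merge de(40) and et(43): 83
merge 52 and 69: 121
merge 83 and th(99): 182
merge 121 and 182: 303
Total encoded bits = sum of merged weights = 37 + 52 + 69 + 83 + 121 + 182 + 303 = 847.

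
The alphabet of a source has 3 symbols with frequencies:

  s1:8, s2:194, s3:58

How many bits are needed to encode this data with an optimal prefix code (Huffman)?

326

Merge the two smallest weights repeatedly:
combine s1(8), s3(58) → 66
combine 66, s2(194) → 260
The encoded length is the sum of every internal node's weight: 66 + 260 = 326 bits.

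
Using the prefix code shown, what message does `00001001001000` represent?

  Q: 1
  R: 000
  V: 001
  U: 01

RUVVR

Read left to right; each codeword is recognised as soon as it completes (prefix code):
  000→R | 01→U | 001→V | 001→V | 000→R
Decoded message: RUVVR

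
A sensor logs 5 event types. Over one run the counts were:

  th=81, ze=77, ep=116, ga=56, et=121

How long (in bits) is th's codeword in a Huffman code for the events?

Build the tree from the bottom:
ga(56) + ze(77) → 133
th(81) + ep(116) → 197
et(121) + 133 → 254
197 + 254 → 451
th's leaf is at depth 2, giving a 2-bit codeword.

2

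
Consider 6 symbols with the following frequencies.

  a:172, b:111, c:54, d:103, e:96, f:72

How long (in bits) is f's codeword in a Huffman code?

Repeatedly merge the two smallest:
combine c(54), f(72) → 126
combine e(96), d(103) → 199
combine b(111), 126 → 237
combine a(172), 199 → 371
combine 237, 371 → 608
f sits 3 levels below the root, so its codeword is 3 bits.

3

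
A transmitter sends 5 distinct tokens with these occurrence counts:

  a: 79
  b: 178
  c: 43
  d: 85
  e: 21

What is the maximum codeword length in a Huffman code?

4

Merge the two lowest-weight nodes at each step:
combine e(21), c(43) → 64
combine 64, a(79) → 143
combine d(85), 143 → 228
combine b(178), 228 → 406
The rarest symbols sit at the bottom; the longest codeword is 4 bits.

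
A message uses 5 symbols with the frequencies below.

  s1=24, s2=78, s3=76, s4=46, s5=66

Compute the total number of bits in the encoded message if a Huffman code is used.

Greedily combine the two least-frequent nodes:
s1(24) + s4(46) → 70
s5(66) + 70 → 136
s3(76) + s2(78) → 154
136 + 154 → 290
Total encoded bits = sum of merged weights = 70 + 136 + 154 + 290 = 650.

650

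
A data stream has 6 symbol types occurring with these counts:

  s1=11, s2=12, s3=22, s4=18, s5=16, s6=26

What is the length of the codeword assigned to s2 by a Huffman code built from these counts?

Build the tree from the bottom:
merge s1(11) and s2(12): 23
merge s5(16) and s4(18): 34
merge s3(22) and 23: 45
merge s6(26) and 34: 60
merge 45 and 60: 105
s2 sits 3 levels below the root, so its codeword is 3 bits.

3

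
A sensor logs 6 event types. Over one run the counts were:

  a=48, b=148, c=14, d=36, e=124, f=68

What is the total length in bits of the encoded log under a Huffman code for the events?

1024

Merge the two smallest weights repeatedly:
c(14) + d(36) → 50
a(48) + 50 → 98
f(68) + 98 → 166
e(124) + b(148) → 272
166 + 272 → 438
Total encoded bits = sum of merged weights = 50 + 98 + 166 + 272 + 438 = 1024.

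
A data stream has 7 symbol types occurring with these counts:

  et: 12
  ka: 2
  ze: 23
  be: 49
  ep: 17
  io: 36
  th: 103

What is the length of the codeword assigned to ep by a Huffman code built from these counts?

Huffman merges, smallest pair first:
merge ka(2) and et(12): 14
merge 14 and ep(17): 31
merge ze(23) and 31: 54
merge io(36) and be(49): 85
merge 54 and 85: 139
merge th(103) and 139: 242
ep's leaf is at depth 4, giving a 4-bit codeword.

4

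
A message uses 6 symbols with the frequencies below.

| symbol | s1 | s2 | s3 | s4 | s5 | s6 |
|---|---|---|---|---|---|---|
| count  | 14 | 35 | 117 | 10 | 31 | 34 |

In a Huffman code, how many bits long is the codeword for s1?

4

Huffman merges, smallest pair first:
combine s4(10), s1(14) → 24
combine 24, s5(31) → 55
combine s6(34), s2(35) → 69
combine 55, 69 → 124
combine s3(117), 124 → 241
The subtree containing s1 is merged 4 times, so code length = 4.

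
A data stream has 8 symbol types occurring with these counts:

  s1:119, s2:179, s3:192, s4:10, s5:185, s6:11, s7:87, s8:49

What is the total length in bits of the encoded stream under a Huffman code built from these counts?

2188

Build the Huffman tree bottom-up:
merge s4(10) and s6(11): 21
merge 21 and s8(49): 70
merge 70 and s7(87): 157
merge s1(119) and 157: 276
merge s2(179) and s5(185): 364
merge s3(192) and 276: 468
merge 364 and 468: 832
Each symbol's bit-cost is frequency × depth; summing gives 2188 bits (equivalently 21 + 70 + 157 + 276 + 364 + 468 + 832).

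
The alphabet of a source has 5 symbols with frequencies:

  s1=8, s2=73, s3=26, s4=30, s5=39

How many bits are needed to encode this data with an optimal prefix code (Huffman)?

Greedily combine the two least-frequent nodes:
s1(8) + s3(26) → 34
s4(30) + 34 → 64
s5(39) + 64 → 103
s2(73) + 103 → 176
Each symbol's bit-cost is frequency × depth; summing gives 377 bits (equivalently 34 + 64 + 103 + 176).

377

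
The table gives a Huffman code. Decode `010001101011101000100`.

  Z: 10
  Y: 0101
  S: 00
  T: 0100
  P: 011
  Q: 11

TPYQTT

Read left to right; each codeword is recognised as soon as it completes (prefix code):
  0100→T | 011→P | 0101→Y | 11→Q | 0100→T | 0100→T
Decoded message: TPYQTT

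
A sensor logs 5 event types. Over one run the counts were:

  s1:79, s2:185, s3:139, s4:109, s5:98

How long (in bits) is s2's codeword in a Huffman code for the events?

Repeatedly merge the two smallest:
s1(79) + s5(98) → 177
s4(109) + s3(139) → 248
177 + s2(185) → 362
248 + 362 → 610
The subtree containing s2 is merged 2 times, so code length = 2.

2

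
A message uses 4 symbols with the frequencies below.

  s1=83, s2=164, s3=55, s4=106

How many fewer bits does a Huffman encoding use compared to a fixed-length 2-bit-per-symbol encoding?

26

Fixed-length: 2 bits × 408 symbols = 816 bits.
Huffman merges:
s3(55) + s1(83) → 138
s4(106) + 138 → 244
s2(164) + 244 → 408
Huffman total = 138 + 244 + 408 = 790 bits.
Saving = 816 − 790 = 26 bits.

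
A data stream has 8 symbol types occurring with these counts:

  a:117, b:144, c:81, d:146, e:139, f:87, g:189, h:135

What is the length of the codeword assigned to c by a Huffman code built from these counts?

Repeatedly merge the two smallest:
c(81) + f(87) → 168
a(117) + h(135) → 252
e(139) + b(144) → 283
d(146) + 168 → 314
g(189) + 252 → 441
283 + 314 → 597
441 + 597 → 1038
c's leaf is at depth 4, giving a 4-bit codeword.

4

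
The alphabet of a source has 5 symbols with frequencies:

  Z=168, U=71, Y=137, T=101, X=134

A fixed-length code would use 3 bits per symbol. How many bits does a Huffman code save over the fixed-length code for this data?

Fixed-length: 3 bits × 611 symbols = 1833 bits.
Huffman merges:
U(71) + T(101) → 172
X(134) + Y(137) → 271
Z(168) + 172 → 340
271 + 340 → 611
Huffman total = 172 + 271 + 340 + 611 = 1394 bits.
Saving = 1833 − 1394 = 439 bits.

439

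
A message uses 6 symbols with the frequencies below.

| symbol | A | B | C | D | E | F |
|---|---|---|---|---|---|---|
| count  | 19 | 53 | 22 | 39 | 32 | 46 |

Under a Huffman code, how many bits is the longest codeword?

Merge the two lowest-weight nodes at each step:
merge A(19) and C(22): 41
merge E(32) and D(39): 71
merge 41 and F(46): 87
merge B(53) and 71: 124
merge 87 and 124: 211
The rarest symbols sit at the bottom; the longest codeword is 3 bits.

3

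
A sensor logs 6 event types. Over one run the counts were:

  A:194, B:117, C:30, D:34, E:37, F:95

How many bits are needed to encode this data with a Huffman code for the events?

Merge the two smallest weights repeatedly:
merge C(30) and D(34): 64
merge E(37) and 64: 101
merge F(95) and 101: 196
merge B(117) and A(194): 311
merge 196 and 311: 507
Each symbol's bit-cost is frequency × depth; summing gives 1179 bits (equivalently 64 + 101 + 196 + 311 + 507).

1179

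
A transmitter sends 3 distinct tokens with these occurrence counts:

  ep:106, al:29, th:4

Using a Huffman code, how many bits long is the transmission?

172

Greedily combine the two least-frequent nodes:
th(4) + al(29) → 33
33 + ep(106) → 139
Total encoded bits = sum of merged weights = 33 + 139 = 172.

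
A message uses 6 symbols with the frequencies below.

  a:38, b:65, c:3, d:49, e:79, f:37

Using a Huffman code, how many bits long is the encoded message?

660

Build the Huffman tree bottom-up:
combine c(3), f(37) → 40
combine a(38), 40 → 78
combine d(49), b(65) → 114
combine 78, e(79) → 157
combine 114, 157 → 271
Each symbol's bit-cost is frequency × depth; summing gives 660 bits (equivalently 40 + 78 + 114 + 157 + 271).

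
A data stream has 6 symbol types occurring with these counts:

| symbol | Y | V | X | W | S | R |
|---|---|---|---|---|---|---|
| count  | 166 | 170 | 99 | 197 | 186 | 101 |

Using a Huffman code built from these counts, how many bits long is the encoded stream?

2374

Greedily combine the two least-frequent nodes:
X(99) + R(101) → 200
Y(166) + V(170) → 336
S(186) + W(197) → 383
200 + 336 → 536
383 + 536 → 919
Each symbol's bit-cost is frequency × depth; summing gives 2374 bits (equivalently 200 + 336 + 383 + 536 + 919).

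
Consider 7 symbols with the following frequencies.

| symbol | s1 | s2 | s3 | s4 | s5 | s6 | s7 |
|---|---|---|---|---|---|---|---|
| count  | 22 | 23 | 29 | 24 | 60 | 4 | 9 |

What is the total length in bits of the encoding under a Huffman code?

Merge the two smallest weights repeatedly:
s6(4) + s7(9) → 13
13 + s1(22) → 35
s2(23) + s4(24) → 47
s3(29) + 35 → 64
47 + s5(60) → 107
64 + 107 → 171
Total encoded bits = sum of merged weights = 13 + 35 + 47 + 64 + 107 + 171 = 437.

437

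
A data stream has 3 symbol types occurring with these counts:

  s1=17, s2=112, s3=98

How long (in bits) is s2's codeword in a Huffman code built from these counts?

Build the tree from the bottom:
combine s1(17), s3(98) → 115
combine s2(112), 115 → 227
s2 is a child of the root — depth 1, so its codeword is a single bit.

1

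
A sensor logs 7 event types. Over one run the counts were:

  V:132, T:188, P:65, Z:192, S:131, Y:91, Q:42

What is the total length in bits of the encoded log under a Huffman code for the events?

Merge the two smallest weights repeatedly:
merge Q(42) and P(65): 107
merge Y(91) and 107: 198
merge S(131) and V(132): 263
merge T(188) and Z(192): 380
merge 198 and 263: 461
merge 380 and 461: 841
Total encoded bits = sum of merged weights = 107 + 198 + 263 + 380 + 461 + 841 = 2250.

2250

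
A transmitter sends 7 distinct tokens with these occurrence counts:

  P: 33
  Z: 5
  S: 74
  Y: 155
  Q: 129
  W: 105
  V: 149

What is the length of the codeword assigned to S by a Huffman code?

Repeatedly merge the two smallest:
combine Z(5), P(33) → 38
combine 38, S(74) → 112
combine W(105), 112 → 217
combine Q(129), V(149) → 278
combine Y(155), 217 → 372
combine 278, 372 → 650
S sits 4 levels below the root, so its codeword is 4 bits.

4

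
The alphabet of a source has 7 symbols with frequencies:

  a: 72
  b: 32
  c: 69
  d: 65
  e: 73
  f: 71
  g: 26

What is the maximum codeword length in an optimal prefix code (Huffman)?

4

Merge the two lowest-weight nodes at each step:
merge g(26) and b(32): 58
merge 58 and d(65): 123
merge c(69) and f(71): 140
merge a(72) and e(73): 145
merge 123 and 140: 263
merge 145 and 263: 408
Maximum depth reached is 4.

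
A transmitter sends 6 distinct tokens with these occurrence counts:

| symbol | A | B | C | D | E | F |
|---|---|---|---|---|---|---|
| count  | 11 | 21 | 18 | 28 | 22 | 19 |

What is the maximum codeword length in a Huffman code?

3

Merge the two lowest-weight nodes at each step:
A(11) + C(18) → 29
F(19) + B(21) → 40
E(22) + D(28) → 50
29 + 40 → 69
50 + 69 → 119
The rarest symbols sit at the bottom; the longest codeword is 3 bits.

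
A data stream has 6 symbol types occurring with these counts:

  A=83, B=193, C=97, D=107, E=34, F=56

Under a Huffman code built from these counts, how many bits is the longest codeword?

Merge the two lowest-weight nodes at each step:
combine E(34), F(56) → 90
combine A(83), 90 → 173
combine C(97), D(107) → 204
combine 173, B(193) → 366
combine 204, 366 → 570
The rarest symbols sit at the bottom; the longest codeword is 4 bits.

4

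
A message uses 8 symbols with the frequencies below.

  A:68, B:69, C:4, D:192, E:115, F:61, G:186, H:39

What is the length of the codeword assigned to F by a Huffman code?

4

Huffman merges, smallest pair first:
C(4) + H(39) → 43
43 + F(61) → 104
A(68) + B(69) → 137
104 + E(115) → 219
137 + G(186) → 323
D(192) + 219 → 411
323 + 411 → 734
F's leaf is at depth 4, giving a 4-bit codeword.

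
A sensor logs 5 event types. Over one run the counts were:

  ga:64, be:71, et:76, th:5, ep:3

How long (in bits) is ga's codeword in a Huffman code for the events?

Huffman merges, smallest pair first:
ep(3) + th(5) → 8
8 + ga(64) → 72
be(71) + 72 → 143
et(76) + 143 → 219
The subtree containing ga is merged 3 times, so code length = 3.

3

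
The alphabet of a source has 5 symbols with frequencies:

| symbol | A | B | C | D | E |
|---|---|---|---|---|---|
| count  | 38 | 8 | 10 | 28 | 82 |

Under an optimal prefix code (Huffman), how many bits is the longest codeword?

4

Merge the two lowest-weight nodes at each step:
merge B(8) and C(10): 18
merge 18 and D(28): 46
merge A(38) and 46: 84
merge E(82) and 84: 166
The first pair merged (B, C) ends up deepest, at depth 4.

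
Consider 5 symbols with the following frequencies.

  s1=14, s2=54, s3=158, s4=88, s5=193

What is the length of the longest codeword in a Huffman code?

Merge the two lowest-weight nodes at each step:
combine s1(14), s2(54) → 68
combine 68, s4(88) → 156
combine 156, s3(158) → 314
combine s5(193), 314 → 507
The first pair merged (s1, s2) ends up deepest, at depth 4.

4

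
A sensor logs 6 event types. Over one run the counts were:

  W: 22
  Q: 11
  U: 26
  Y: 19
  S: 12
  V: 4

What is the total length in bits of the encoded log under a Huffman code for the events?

230

Merge the two smallest weights repeatedly:
V(4) + Q(11) → 15
S(12) + 15 → 27
Y(19) + W(22) → 41
U(26) + 27 → 53
41 + 53 → 94
The encoded length is the sum of every internal node's weight: 15 + 27 + 41 + 53 + 94 = 230 bits.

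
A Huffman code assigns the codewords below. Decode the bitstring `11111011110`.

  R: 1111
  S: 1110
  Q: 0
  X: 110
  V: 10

Read left to right; each codeword is recognised as soon as it completes (prefix code):
  1111→R | 10→V | 1111→R | 0→Q
Decoded message: RVRQ

RVRQ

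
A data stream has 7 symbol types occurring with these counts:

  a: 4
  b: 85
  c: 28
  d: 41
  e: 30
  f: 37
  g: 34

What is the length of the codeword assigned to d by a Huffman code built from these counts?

2

Huffman merges, smallest pair first:
a(4) + c(28) → 32
e(30) + 32 → 62
g(34) + f(37) → 71
d(41) + 62 → 103
71 + b(85) → 156
103 + 156 → 259
d's leaf is at depth 2, giving a 2-bit codeword.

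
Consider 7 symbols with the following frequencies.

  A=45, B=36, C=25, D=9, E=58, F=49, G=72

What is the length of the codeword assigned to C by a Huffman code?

4

Huffman merges, smallest pair first:
merge D(9) and C(25): 34
merge 34 and B(36): 70
merge A(45) and F(49): 94
merge E(58) and 70: 128
merge G(72) and 94: 166
merge 128 and 166: 294
C sits 4 levels below the root, so its codeword is 4 bits.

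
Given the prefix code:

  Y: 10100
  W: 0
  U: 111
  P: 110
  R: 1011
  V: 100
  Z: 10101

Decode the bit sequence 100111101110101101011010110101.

Read left to right; each codeword is recognised as soon as it completes (prefix code):
  100→V | 111→U | 1011→R | 10101→Z | 10101→Z | 10101→Z | 10101→Z
Decoded message: VURZZZZ

VURZZZZ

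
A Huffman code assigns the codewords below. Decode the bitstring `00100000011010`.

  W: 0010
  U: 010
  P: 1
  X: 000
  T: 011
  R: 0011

WXRU

Read left to right; each codeword is recognised as soon as it completes (prefix code):
  0010→W | 000→X | 0011→R | 010→U
Decoded message: WXRU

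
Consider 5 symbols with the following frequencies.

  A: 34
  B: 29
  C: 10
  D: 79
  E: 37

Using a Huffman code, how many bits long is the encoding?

Merge the two smallest weights repeatedly:
C(10) + B(29) → 39
A(34) + E(37) → 71
39 + 71 → 110
D(79) + 110 → 189
Each symbol's bit-cost is frequency × depth; summing gives 409 bits (equivalently 39 + 71 + 110 + 189).

409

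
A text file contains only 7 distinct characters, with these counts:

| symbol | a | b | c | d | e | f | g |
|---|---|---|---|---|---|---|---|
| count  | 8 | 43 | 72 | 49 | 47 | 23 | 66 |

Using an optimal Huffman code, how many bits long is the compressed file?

817

Build the Huffman tree bottom-up:
a(8) + f(23) → 31
31 + b(43) → 74
e(47) + d(49) → 96
g(66) + c(72) → 138
74 + 96 → 170
138 + 170 → 308
The encoded length is the sum of every internal node's weight: 31 + 74 + 96 + 138 + 170 + 308 = 817 bits.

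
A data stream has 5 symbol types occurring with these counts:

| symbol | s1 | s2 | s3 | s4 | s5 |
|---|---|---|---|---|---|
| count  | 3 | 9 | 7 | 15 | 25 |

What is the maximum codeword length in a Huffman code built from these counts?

Merge the two lowest-weight nodes at each step:
merge s1(3) and s3(7): 10
merge s2(9) and 10: 19
merge s4(15) and 19: 34
merge s5(25) and 34: 59
Maximum depth reached is 4.

4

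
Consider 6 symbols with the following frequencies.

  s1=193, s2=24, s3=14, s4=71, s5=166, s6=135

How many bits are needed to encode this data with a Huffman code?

1353

Build the Huffman tree bottom-up:
combine s3(14), s2(24) → 38
combine 38, s4(71) → 109
combine 109, s6(135) → 244
combine s5(166), s1(193) → 359
combine 244, 359 → 603
Each symbol's bit-cost is frequency × depth; summing gives 1353 bits (equivalently 38 + 109 + 244 + 359 + 603).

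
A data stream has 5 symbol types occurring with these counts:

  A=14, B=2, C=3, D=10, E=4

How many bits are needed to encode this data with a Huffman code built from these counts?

Merge the two smallest weights repeatedly:
combine B(2), C(3) → 5
combine E(4), 5 → 9
combine 9, D(10) → 19
combine A(14), 19 → 33
The encoded length is the sum of every internal node's weight: 5 + 9 + 19 + 33 = 66 bits.

66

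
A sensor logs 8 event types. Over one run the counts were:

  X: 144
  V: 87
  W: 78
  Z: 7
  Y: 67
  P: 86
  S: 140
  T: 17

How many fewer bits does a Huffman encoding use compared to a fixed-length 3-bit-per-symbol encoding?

Fixed-length: 3 bits × 626 symbols = 1878 bits.
Huffman merges:
Z(7) + T(17) → 24
24 + Y(67) → 91
W(78) + P(86) → 164
V(87) + 91 → 178
S(140) + X(144) → 284
164 + 178 → 342
284 + 342 → 626
Huffman total = 24 + 91 + 164 + 178 + 284 + 342 + 626 = 1709 bits.
Saving = 1878 − 1709 = 169 bits.

169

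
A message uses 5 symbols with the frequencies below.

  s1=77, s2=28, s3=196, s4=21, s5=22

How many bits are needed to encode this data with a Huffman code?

606

Build the Huffman tree bottom-up:
merge s4(21) and s5(22): 43
merge s2(28) and 43: 71
merge 71 and s1(77): 148
merge 148 and s3(196): 344
Total encoded bits = sum of merged weights = 43 + 71 + 148 + 344 = 606.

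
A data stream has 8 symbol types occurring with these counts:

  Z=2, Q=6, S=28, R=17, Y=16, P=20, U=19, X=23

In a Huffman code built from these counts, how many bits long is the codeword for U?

3

Repeatedly merge the two smallest:
Z(2) + Q(6) → 8
8 + Y(16) → 24
R(17) + U(19) → 36
P(20) + X(23) → 43
24 + S(28) → 52
36 + 43 → 79
52 + 79 → 131
The subtree containing U is merged 3 times, so code length = 3.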